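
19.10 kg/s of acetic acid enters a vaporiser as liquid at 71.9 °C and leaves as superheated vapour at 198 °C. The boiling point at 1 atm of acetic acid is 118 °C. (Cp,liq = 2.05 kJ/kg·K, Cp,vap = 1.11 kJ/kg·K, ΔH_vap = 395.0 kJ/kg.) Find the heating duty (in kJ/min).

Q = 663000 kJ/min

liquid 71.9→118 °C: 94.505 kJ/kg
vaporisation at 118 °C: 395 kJ/kg
vapour 118→198 °C: 88.8 kJ/kg
Δh = 94.505 + 395 + 88.8 = 578.3 kJ/kg
Q = ṁ·Δh = 19.10 kg/s × 578.3 kJ/kg = 11046 kJ/s
|Q| = 11046 kW = 662740 kJ/min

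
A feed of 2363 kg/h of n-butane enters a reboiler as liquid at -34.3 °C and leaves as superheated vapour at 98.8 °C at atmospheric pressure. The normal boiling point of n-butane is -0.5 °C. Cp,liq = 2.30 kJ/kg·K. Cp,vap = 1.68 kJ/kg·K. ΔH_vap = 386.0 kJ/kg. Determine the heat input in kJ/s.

Q = 414 kJ/s

liquid -34.3→-0.5 °C: 77.74 kJ/kg
vaporisation at -0.5 °C: 386 kJ/kg
vapour -0.5→98.8 °C: 166.82 kJ/kg
Δh = 77.74 + 386 + 166.82 = 630.56 kJ/kg
Q = ṁ·Δh = 2363 kg/h × 630.56 kJ/kg = 1.49e+06 kJ/h
|Q| = 413.9 kW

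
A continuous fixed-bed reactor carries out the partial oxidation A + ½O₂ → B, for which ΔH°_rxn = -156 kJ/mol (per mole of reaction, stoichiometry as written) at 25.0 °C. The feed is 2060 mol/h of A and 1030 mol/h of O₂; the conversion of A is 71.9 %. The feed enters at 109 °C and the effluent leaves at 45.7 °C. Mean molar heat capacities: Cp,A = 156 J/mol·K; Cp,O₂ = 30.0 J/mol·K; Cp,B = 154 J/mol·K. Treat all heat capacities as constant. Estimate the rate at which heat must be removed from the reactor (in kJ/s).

Extent of reaction ξ = 0.719 × 2060 = 1481.1 mol/h
Reaction term: ξ·ΔH°_rxn = 1481.1 × -156 = -231060 kJ/h
Sensible, feed 109→25 °C: -29590 kJ/h
Outlet flows (mol/h): A 578.86, O₂ 289.43, B 1481.1
Sensible, products 25→45.7 °C: 6770.6 kJ/h
Q = ΔH = -253880 kJ/h = -70.521 kW
Heat removed = 70.521 kJ/s

Q_out = 70.5 kJ/s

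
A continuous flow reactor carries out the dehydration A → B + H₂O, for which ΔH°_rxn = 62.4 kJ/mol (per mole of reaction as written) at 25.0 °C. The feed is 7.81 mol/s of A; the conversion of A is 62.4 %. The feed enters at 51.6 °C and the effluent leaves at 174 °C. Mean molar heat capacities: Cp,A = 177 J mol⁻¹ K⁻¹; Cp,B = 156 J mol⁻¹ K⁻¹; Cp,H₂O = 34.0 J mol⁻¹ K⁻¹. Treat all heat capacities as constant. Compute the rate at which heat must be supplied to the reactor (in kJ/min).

Q_in = 29000 kJ/min

Extent of reaction ξ = 0.624 × 7.81 = 4.8734 mol/s
Reaction term: ξ·ΔH°_rxn = 4.8734 × 62.4 = 304.1 kJ/s
Sensible, feed 51.6→25 °C: -36.771 kJ/s
Outlet flows (mol/s): A 2.9366, B 4.8734, H₂O 4.8734
Sensible, products 25→174 °C: 215.41 kJ/s
Q = ΔH = 482.74 kJ/s = 482.74 kW
Heat supplied = 28965 kJ/min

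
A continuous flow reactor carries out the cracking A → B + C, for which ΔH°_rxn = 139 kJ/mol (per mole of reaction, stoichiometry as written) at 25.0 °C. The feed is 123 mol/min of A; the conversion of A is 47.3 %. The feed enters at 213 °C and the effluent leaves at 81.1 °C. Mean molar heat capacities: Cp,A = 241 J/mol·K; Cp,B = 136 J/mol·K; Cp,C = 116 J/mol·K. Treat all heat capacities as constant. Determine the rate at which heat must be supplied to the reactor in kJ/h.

Extent of reaction ξ = 0.473 × 123 = 58.179 mol/min
Reaction term: ξ·ΔH°_rxn = 58.179 × 139 = 8086.9 kJ/min
Sensible, feed 213→25 °C: -5572.9 kJ/min
Outlet flows (mol/min): A 64.821, B 58.179, C 58.179
Sensible, products 25→81.1 °C: 1698.9 kJ/min
Q = ΔH = 4212.9 kJ/min = 70.215 kW
Heat supplied = 252770 kJ/h

Q_in = 253000 kJ/h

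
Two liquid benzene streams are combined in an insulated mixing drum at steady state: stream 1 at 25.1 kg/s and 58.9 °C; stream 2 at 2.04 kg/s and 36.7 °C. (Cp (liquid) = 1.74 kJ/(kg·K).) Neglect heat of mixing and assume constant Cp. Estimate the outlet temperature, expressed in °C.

Energy balance with Q = 0: Σ ṁᵢCp,ᵢ(T_out − Tᵢ) = 0
T_out = Σ ṁᵢCp,ᵢTᵢ / Σ ṁᵢCp,ᵢ
      = 2702.7 / 47.224 = 57.231 °C

T_out = 57.2 °C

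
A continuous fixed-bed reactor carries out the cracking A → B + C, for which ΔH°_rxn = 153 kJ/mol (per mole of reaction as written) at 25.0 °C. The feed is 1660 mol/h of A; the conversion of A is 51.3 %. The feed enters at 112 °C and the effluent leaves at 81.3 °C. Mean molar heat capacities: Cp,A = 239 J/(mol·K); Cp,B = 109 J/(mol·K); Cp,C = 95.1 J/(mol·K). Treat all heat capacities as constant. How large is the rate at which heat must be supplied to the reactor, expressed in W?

Q_in = 32300 W

Extent of reaction ξ = 0.513 × 1660 = 851.58 mol/h
Reaction term: ξ·ΔH°_rxn = 851.58 × 153 = 130290 kJ/h
Sensible, feed 112→25 °C: -34516 kJ/h
Outlet flows (mol/h): A 808.42, B 851.58, C 851.58
Sensible, products 25→81.3 °C: 20663 kJ/h
Q = ΔH = 116440 kJ/h = 32.344 kW
Heat supplied = 32344 W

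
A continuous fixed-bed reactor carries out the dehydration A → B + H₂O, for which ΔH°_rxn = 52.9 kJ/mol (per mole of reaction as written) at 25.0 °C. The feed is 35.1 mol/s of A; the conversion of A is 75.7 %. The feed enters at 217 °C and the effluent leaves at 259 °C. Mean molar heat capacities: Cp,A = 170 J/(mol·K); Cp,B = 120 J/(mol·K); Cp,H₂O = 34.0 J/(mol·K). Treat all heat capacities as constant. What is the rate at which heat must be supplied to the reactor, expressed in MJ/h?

Extent of reaction ξ = 0.757 × 35.1 = 26.571 mol/s
Reaction term: ξ·ΔH°_rxn = 26.571 × 52.9 = 1405.6 kJ/s
Sensible, feed 217→25 °C: -1145.7 kJ/s
Outlet flows (mol/s): A 8.5293, B 26.571, H₂O 26.571
Sensible, products 25→259 °C: 1296.8 kJ/s
Q = ΔH = 1556.7 kJ/s = 1556.7 kW
Heat supplied = 5604.2 MJ/h

Q_in = 5600 MJ/h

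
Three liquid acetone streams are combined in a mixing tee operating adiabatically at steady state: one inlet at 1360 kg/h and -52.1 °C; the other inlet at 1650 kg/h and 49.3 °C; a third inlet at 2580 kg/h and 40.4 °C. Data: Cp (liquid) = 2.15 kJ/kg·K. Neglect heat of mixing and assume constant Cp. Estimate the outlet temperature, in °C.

Energy balance with Q = 0: Σ ṁᵢCp,ᵢ(T_out − Tᵢ) = 0
T_out = Σ ṁᵢCp,ᵢTᵢ / Σ ṁᵢCp,ᵢ
      = 246650 / 12018 = 20.523 °C

T_out = 20.5 °C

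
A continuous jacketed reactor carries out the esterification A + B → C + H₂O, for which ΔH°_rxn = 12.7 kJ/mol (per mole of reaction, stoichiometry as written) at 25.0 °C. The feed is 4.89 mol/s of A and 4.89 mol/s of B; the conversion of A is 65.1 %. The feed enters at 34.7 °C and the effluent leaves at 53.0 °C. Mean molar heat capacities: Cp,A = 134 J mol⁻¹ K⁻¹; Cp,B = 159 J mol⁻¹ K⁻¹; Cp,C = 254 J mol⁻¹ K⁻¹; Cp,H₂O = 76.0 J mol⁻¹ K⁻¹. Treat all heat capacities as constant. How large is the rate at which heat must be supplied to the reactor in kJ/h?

Q_in = 252000 kJ/h

Extent of reaction ξ = 0.651 × 4.89 = 3.1834 mol/s
Reaction term: ξ·ΔH°_rxn = 3.1834 × 12.7 = 40.429 kJ/s
Sensible, feed 34.7→25 °C: -13.898 kJ/s
Outlet flows (mol/s): A 1.7066, B 1.7066, C 3.1834, H₂O 3.1834
Sensible, products 25→53.0 °C: 43.416 kJ/s
Q = ΔH = 69.947 kJ/s = 69.947 kW
Heat supplied = 251810 kJ/h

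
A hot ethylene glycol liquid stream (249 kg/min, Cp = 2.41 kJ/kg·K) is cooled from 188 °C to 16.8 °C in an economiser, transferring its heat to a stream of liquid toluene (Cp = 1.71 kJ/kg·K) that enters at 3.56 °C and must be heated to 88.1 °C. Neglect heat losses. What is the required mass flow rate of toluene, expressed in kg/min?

ṁ_c = 711 kg/min

Heat released by hot stream: Q = 249 × 2.41 × (188 − 16.8) = 102740 kJ/min
Energy balance on cold side (adiabatic exchanger): Q = ṁ_c·Cp_c·(T_c,out − T_c,in)
ṁ_c = 102740 / [1.71 × (88.1 − 3.56)] = 710.66 kg/min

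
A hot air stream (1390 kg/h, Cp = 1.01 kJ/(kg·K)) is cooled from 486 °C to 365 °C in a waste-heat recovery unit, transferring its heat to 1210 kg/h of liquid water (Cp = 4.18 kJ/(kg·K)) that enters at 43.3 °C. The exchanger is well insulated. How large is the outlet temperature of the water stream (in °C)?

T_c,out = 76.9 °C

Heat released by hot stream: Q = 1390 × 1.01 × (486 − 365) = 169870 kJ/h
Energy balance on cold side (adiabatic exchanger): Q = ṁ_c·Cp_c·(T_c,out − T_c,in)
T_c,out = 43.3 + 169870/(1210 × 4.18) = 76.886 °C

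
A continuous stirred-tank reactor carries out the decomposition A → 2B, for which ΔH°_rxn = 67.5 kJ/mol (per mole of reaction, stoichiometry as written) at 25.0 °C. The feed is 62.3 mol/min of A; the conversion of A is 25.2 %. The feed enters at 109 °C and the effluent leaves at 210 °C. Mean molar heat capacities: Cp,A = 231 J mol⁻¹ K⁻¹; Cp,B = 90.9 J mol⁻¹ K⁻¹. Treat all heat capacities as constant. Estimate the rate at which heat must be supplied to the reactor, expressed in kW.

Extent of reaction ξ = 0.252 × 62.3 = 15.7 mol/min
Reaction term: ξ·ΔH°_rxn = 15.7 × 67.5 = 1059.7 kJ/min
Sensible, feed 109→25 °C: -1208.9 kJ/min
Outlet flows (mol/min): A 46.6, B 31.399
Sensible, products 25→210 °C: 2519.5 kJ/min
Q = ΔH = 2370.3 kJ/min = 39.506 kW
Heat supplied = 39.506 kW

Q_in = 39.5 kW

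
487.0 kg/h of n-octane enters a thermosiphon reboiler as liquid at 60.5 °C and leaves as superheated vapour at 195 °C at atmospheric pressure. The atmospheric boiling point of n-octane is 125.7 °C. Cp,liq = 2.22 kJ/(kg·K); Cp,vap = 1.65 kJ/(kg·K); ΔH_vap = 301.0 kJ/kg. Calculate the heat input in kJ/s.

Q = 75.8 kJ/s

liquid 60.5→125.7 °C: 144.74 kJ/kg
vaporisation at 125.7 °C: 301 kJ/kg
vapour 125.7→195 °C: 114.34 kJ/kg
Δh = 144.74 + 301 + 114.34 = 560.09 kJ/kg
Q = ṁ·Δh = 487.0 kg/h × 560.09 kJ/kg = 272760 kJ/h
|Q| = 75.768 kW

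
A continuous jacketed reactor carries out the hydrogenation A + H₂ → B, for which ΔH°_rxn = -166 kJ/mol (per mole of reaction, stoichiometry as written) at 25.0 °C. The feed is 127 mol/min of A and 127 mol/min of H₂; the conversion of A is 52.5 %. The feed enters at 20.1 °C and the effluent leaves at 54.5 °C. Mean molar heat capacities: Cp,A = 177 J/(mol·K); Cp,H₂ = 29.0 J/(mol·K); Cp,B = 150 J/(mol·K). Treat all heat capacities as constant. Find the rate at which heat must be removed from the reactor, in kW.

Q_out = 171 kW

Extent of reaction ξ = 0.525 × 127 = 66.675 mol/min
Reaction term: ξ·ΔH°_rxn = 66.675 × -166 = -11068 kJ/min
Sensible, feed 20.1→25 °C: 128.19 kJ/min
Outlet flows (mol/min): A 60.325, H₂ 60.325, B 66.675
Sensible, products 25→54.5 °C: 661.63 kJ/min
Q = ΔH = -10278 kJ/min = -171.3 kW
Heat removed = 171.3 kW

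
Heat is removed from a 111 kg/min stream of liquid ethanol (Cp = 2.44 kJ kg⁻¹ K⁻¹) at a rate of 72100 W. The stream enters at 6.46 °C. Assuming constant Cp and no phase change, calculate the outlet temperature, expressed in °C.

Q = 72100 W = 4326 kJ/min
ΔT = Q/(ṁ·Cp) = 4326/(111×2.44) = 15.973 K
T_out = 6.46 − 15.973 = -9.5125 °C

T_out = -9.51 °C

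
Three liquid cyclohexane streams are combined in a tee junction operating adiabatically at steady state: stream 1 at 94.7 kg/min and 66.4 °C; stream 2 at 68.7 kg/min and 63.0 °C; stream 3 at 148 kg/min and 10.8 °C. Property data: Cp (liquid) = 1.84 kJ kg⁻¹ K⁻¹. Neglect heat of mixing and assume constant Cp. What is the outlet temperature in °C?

No heat crosses the boundary, so H_out = H_in.
Σ ṁᵢCp,ᵢTᵢ = 94.7×1.84×66.4 + 68.7×1.84×63.0 + 148×1.84×10.8 = 22475
Σ ṁᵢCp,ᵢ = 94.7×1.84 + 68.7×1.84 + 148×1.84 = 572.98
T_out = 22475 / 572.98 = 39.225 °C

T_out = 39.2 °C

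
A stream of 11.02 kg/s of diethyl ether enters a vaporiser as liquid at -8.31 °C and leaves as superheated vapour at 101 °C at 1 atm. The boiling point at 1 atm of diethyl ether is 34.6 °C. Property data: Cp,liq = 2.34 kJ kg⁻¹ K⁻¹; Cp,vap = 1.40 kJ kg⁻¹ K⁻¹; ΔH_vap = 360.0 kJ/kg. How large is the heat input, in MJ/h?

Q = 22000 MJ/h

liquid -8.31→34.6 °C: 100.41 kJ/kg
vaporisation at 34.6 °C: 360 kJ/kg
vapour 34.6→101 °C: 92.96 kJ/kg
Δh = 100.41 + 360 + 92.96 = 553.37 kJ/kg
Q = ṁ·Δh = 11.02 kg/s × 553.37 kJ/kg = 6098.1 kJ/s
|Q| = 6098.1 kW = 21953 MJ/h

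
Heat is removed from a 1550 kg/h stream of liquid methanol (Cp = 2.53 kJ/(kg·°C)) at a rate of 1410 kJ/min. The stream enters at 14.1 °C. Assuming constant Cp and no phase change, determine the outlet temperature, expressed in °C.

T_out = -7.47 °C

Q = 1410 kJ/min = 84600 kJ/h
ΔT = Q/(ṁ·Cp) = 84600/(1550×2.53) = 21.573 K
T_out = 14.1 − 21.573 = -7.4734 °C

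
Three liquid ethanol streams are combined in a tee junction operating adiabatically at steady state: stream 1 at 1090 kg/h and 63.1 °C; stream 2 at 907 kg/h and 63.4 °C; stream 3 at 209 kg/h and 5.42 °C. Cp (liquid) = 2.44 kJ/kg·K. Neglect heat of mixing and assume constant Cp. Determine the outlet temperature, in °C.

T_out = 57.8 °C

Adiabatic, steady state ⇒ Σ ṁᵢCp,ᵢ(T_out − Tᵢ) = 0
T_out = Σ ṁᵢCp,ᵢTᵢ / Σ ṁᵢCp,ᵢ
      = 310890 / 5382.6 = 57.759 °C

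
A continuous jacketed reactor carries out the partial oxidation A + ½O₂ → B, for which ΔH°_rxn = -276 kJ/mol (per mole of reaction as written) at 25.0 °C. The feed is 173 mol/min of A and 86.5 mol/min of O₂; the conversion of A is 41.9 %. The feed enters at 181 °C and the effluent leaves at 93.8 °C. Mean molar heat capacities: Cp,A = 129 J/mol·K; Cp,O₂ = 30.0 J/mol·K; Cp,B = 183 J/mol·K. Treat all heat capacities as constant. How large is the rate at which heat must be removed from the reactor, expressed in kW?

Extent of reaction ξ = 0.419 × 173 = 72.487 mol/min
Reaction term: ξ·ΔH°_rxn = 72.487 × -276 = -20006 kJ/min
Sensible, feed 181→25 °C: -3886.3 kJ/min
Outlet flows (mol/min): A 100.51, O₂ 50.257, B 72.487
Sensible, products 25→93.8 °C: 1908.4 kJ/min
Q = ΔH = -21984 kJ/min = -366.4 kW
Heat removed = 366.4 kW

Q_out = 366 kW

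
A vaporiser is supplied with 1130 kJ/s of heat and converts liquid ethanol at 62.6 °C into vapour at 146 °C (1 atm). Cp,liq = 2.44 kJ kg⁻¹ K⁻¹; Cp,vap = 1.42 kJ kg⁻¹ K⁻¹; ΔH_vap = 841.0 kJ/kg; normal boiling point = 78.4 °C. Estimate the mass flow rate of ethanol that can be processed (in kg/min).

ṁ = 69.5 kg/min

Δh = 2.44×(78.4−62.6) + 841.0 + 1.42×(146−78.4) = 975.54 kJ/kg
Q = 1130 kJ/s = 1130 kJ/s = 67800 kJ/min
ṁ = Q/Δh = 67800 / 975.54 = 69.5 kg/min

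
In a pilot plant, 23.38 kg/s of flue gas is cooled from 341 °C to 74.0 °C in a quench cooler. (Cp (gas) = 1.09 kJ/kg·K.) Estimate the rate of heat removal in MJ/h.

Q = ṁ·Cp·ΔT = 23.38 × 1.09 × (74.0 − 341) = -6804.3 kJ/s
Cooling duty = 24495 MJ/h

Q_c = 24500 MJ/h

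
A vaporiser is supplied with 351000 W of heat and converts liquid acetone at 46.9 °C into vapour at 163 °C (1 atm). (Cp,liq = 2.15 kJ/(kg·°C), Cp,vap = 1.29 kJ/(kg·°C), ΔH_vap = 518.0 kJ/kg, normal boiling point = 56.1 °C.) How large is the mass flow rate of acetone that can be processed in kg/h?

Δh = 2.15×(56.1−46.9) + 518.0 + 1.29×(163−56.1) = 675.68 kJ/kg
Q = 351000 W = 351 kJ/s = 1.2636e+06 kJ/h
ṁ = Q/Δh = 1.2636e+06 / 675.68 = 1870.1 kg/h

ṁ = 1870 kg/h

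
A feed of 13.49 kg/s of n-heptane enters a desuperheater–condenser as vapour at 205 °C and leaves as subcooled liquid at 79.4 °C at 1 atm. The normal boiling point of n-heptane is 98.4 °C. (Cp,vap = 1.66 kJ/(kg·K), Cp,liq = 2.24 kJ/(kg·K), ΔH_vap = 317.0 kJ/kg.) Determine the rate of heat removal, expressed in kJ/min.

vapour 205→98.4 °C: -176.96 kJ/kg
condensation at 98.4 °C: -317 kJ/kg
liquid 98.4→79.4 °C: -42.56 kJ/kg
Δh = -176.96 + -317 + -42.56 = -536.52 kJ/kg
Q = ṁ·Δh = 13.49 kg/s × -536.52 kJ/kg = -7237.6 kJ/s
|Q| = 7237.6 kW = 434260 kJ/min

Q_c = 434000 kJ/min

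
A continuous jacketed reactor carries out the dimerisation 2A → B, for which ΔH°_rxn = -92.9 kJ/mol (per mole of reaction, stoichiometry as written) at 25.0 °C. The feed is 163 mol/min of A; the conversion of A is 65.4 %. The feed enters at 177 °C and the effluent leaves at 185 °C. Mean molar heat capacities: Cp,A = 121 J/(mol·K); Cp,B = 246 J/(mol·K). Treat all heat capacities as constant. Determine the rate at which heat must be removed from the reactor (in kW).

Extent of reaction ξ = 0.654 × 163 / 2 = 53.301 mol/min
Reaction term: ξ·ΔH°_rxn = 53.301 × -92.9 = -4951.7 kJ/min
Sensible, feed 177→25 °C: -2997.9 kJ/min
Outlet flows (mol/min): A 56.398, B 53.301
Sensible, products 25→185 °C: 3189.8 kJ/min
Q = ΔH = -4759.8 kJ/min = -79.329 kW
Heat removed = 79.329 kW

Q_out = 79.3 kW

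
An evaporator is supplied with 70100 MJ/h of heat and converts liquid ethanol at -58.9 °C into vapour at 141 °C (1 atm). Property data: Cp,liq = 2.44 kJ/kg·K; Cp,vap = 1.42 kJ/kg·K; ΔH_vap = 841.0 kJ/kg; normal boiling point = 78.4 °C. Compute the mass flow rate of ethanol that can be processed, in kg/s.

Δh = 2.44×(78.4−-58.9) + 841.0 + 1.42×(141−78.4) = 1264.9 kJ/kg
Q = 70100 MJ/h = 19472 kJ/s = 19472 kJ/s
ṁ = Q/Δh = 19472 / 1264.9 = 15.394 kg/s

ṁ = 15.4 kg/s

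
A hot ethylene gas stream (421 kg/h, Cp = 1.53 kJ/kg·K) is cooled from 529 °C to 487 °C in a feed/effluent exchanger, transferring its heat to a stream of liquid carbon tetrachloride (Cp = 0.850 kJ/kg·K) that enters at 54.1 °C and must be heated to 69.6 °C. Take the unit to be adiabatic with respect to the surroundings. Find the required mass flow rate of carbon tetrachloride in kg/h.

Heat released by hot stream: Q = 421 × 1.53 × (529 − 487) = 27053 kJ/h
Energy balance on cold side (adiabatic exchanger): Q = ṁ_c·Cp_c·(T_c,out − T_c,in)
ṁ_c = 27053 / [0.850 × (69.6 − 54.1)] = 2053.4 kg/h

ṁ_c = 2050 kg/h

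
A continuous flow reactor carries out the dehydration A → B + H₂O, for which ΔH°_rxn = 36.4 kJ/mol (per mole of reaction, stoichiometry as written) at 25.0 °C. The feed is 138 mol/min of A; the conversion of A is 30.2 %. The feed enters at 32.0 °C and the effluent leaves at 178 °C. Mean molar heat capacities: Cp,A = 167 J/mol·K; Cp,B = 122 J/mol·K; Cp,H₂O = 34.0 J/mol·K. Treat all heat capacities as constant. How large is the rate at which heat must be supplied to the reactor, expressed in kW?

Extent of reaction ξ = 0.302 × 138 = 41.676 mol/min
Reaction term: ξ·ΔH°_rxn = 41.676 × 36.4 = 1517 kJ/min
Sensible, feed 32.0→25 °C: -161.32 kJ/min
Outlet flows (mol/min): A 96.324, B 41.676, H₂O 41.676
Sensible, products 25→178 °C: 3455.9 kJ/min
Q = ΔH = 4811.6 kJ/min = 80.193 kW
Heat supplied = 80.193 kW

Q_in = 80.2 kW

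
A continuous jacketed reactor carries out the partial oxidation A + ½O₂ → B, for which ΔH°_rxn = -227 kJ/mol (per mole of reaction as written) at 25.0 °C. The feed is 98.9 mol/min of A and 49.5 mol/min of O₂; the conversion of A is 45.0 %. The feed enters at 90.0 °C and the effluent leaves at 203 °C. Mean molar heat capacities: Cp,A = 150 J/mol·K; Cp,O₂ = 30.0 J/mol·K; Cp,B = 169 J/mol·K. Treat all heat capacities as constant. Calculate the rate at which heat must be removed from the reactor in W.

Q_out = 137000 W

Extent of reaction ξ = 0.450 × 98.9 = 44.505 mol/min
Reaction term: ξ·ΔH°_rxn = 44.505 × -227 = -10103 kJ/min
Sensible, feed 90.0→25 °C: -1060.8 kJ/min
Outlet flows (mol/min): A 54.395, O₂ 27.247, B 44.505
Sensible, products 25→203 °C: 2936.6 kJ/min
Q = ΔH = -8226.8 kJ/min = -137.11 kW
Heat removed = 137110 W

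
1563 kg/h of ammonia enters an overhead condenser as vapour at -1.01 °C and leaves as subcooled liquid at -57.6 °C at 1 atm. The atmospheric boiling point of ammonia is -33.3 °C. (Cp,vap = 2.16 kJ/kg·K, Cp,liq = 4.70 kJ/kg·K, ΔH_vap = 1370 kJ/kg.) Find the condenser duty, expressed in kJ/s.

Q_c = 675 kJ/s

vapour -1.01→-33.3 °C: -69.746 kJ/kg
condensation at -33.3 °C: -1370 kJ/kg
liquid -33.3→-57.6 °C: -114.21 kJ/kg
Δh = -69.746 + -1370 + -114.21 = -1554 kJ/kg
Q = ṁ·Δh = 1563 kg/h × -1554 kJ/kg = -2.4288e+06 kJ/h
|Q| = 674.68 kW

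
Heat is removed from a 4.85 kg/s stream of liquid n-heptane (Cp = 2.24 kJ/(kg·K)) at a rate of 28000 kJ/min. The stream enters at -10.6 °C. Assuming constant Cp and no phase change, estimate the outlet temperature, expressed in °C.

T_out = -53.6 °C

Q = 28000 kJ/min = 466.67 kJ/s
ΔT = Q/(ṁ·Cp) = 466.67/(4.85×2.24) = 42.955 K
T_out = -10.6 − 42.955 = -53.555 °C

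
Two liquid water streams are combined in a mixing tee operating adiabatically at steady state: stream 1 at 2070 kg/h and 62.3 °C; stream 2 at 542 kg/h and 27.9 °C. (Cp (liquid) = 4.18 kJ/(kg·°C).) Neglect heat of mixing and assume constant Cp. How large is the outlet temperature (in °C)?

T_out = 55.2 °C

Energy balance with Q = 0: Σ ṁᵢCp,ᵢ(T_out − Tᵢ) = 0
T_out = Σ ṁᵢCp,ᵢTᵢ / Σ ṁᵢCp,ᵢ
      = 602270 / 10918 = 55.162 °C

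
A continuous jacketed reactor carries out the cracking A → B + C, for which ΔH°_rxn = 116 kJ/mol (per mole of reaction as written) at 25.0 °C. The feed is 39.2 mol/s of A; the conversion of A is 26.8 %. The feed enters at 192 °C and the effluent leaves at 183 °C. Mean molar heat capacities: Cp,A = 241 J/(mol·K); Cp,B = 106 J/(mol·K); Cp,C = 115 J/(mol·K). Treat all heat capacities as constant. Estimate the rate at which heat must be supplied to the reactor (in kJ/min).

Extent of reaction ξ = 0.268 × 39.2 = 10.506 mol/s
Reaction term: ξ·ΔH°_rxn = 10.506 × 116 = 1218.6 kJ/s
Sensible, feed 192→25 °C: -1577.7 kJ/s
Outlet flows (mol/s): A 28.694, B 10.506, C 10.506
Sensible, products 25→183 °C: 1459.5 kJ/s
Q = ΔH = 1100.4 kJ/s = 1100.4 kW
Heat supplied = 66026 kJ/min

Q_in = 66000 kJ/min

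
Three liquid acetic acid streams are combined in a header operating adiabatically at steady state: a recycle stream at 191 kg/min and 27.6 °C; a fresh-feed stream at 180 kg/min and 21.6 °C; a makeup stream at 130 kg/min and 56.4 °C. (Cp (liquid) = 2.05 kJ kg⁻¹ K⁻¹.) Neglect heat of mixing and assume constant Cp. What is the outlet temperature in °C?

T_out = 32.9 °C

Adiabatic, steady state ⇒ Σ ṁᵢCp,ᵢ(T_out − Tᵢ) = 0
Σ ṁᵢCp,ᵢTᵢ = 191×2.05×27.6 + 180×2.05×21.6 + 130×2.05×56.4 = 33808
Σ ṁᵢCp,ᵢ = 191×2.05 + 180×2.05 + 130×2.05 = 1027
T_out = 33808 / 1027 = 32.917 °C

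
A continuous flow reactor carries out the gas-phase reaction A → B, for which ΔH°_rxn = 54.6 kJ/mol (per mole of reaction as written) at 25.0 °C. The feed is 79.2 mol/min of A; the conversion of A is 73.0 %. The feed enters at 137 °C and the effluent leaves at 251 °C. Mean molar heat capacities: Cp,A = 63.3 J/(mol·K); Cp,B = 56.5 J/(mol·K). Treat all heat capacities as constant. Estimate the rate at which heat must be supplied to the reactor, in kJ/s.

Extent of reaction ξ = 0.730 × 79.2 = 57.816 mol/min
Reaction term: ξ·ΔH°_rxn = 57.816 × 54.6 = 3156.8 kJ/min
Sensible, feed 137→25 °C: -561.5 kJ/min
Outlet flows (mol/min): A 21.384, B 57.816
Sensible, products 25→251 °C: 1044.2 kJ/min
Q = ΔH = 3639.4 kJ/min = 60.657 kW
Heat supplied = 60.657 kJ/s

Q_in = 60.7 kJ/s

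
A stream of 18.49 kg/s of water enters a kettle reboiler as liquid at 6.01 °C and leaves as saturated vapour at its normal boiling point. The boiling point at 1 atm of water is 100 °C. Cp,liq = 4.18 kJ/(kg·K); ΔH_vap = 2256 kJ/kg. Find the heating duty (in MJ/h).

liquid 6.01→100 °C: 392.88 kJ/kg
vaporisation at 100 °C: 2256 kJ/kg
Δh = 392.88 + 2256 = 2648.9 kJ/kg
Q = ṁ·Δh = 18.49 kg/s × 2648.9 kJ/kg = 48978 kJ/s
|Q| = 48978 kW = 176320 MJ/h

Q = 176000 MJ/h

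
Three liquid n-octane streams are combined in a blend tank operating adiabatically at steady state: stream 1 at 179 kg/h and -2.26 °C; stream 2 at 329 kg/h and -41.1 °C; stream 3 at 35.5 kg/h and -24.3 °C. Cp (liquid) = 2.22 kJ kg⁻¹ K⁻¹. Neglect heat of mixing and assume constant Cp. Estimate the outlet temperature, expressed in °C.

Energy balance with Q = 0: Σ ṁᵢCp,ᵢ(T_out − Tᵢ) = 0
T_out = Σ ṁᵢCp,ᵢTᵢ / Σ ṁᵢCp,ᵢ
      = -32832 / 1206.6 = -27.211 °C

T_out = -27.2 °C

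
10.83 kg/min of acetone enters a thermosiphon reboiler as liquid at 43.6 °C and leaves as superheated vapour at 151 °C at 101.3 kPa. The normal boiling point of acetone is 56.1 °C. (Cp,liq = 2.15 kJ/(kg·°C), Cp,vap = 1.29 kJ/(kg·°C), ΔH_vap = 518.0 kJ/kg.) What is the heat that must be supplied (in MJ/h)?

liquid 43.6→56.1 °C: 26.875 kJ/kg
vaporisation at 56.1 °C: 518 kJ/kg
vapour 56.1→151 °C: 122.42 kJ/kg
Δh = 26.875 + 518 + 122.42 = 667.3 kJ/kg
Q = ṁ·Δh = 10.83 kg/min × 667.3 kJ/kg = 7226.8 kJ/min
|Q| = 120.45 kW = 433.61 MJ/h

Q = 434 MJ/h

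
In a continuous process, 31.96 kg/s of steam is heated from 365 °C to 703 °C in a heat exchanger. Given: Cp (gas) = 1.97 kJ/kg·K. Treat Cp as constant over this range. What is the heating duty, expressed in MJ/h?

Q = 76600 MJ/h

Q = ṁ·Cp·ΔT = 31.96 × 1.97 × (703 − 365) = 21281 kJ/s
Heating duty = 76611 MJ/h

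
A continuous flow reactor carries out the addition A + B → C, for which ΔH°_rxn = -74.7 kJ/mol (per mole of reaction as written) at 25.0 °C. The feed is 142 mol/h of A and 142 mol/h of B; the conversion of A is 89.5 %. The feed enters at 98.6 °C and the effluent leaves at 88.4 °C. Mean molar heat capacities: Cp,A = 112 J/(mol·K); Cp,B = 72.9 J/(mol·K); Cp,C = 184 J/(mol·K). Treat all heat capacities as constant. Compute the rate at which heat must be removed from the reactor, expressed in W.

Q_out = 2710 W

Extent of reaction ξ = 0.895 × 142 = 127.09 mol/h
Reaction term: ξ·ΔH°_rxn = 127.09 × -74.7 = -9493.6 kJ/h
Sensible, feed 98.6→25 °C: -1932.4 kJ/h
Outlet flows (mol/h): A 14.91, B 14.91, C 127.09
Sensible, products 25→88.4 °C: 1657.4 kJ/h
Q = ΔH = -9768.7 kJ/h = -2.7135 kW
Heat removed = 2713.5 W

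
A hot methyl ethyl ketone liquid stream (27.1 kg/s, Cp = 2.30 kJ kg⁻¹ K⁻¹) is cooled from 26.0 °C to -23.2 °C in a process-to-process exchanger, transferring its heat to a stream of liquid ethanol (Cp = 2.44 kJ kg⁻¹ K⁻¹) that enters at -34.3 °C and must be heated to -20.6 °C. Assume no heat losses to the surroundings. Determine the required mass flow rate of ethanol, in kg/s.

ṁ_c = 91.7 kg/s

Heat released by hot stream: Q = 27.1 × 2.30 × (26.0 − -23.2) = 3066.6 kJ/s
Energy balance on cold side (adiabatic exchanger): Q = ṁ_c·Cp_c·(T_c,out − T_c,in)
ṁ_c = 3066.6 / [2.44 × (-20.6 − -34.3)] = 91.739 kg/s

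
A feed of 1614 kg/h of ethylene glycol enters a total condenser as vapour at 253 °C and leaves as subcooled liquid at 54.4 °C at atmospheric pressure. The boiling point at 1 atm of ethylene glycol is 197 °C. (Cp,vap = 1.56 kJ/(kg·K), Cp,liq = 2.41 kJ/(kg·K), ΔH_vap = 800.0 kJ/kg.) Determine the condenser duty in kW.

Q_c = 552 kW

vapour 253→197 °C: -87.36 kJ/kg
condensation at 197 °C: -800 kJ/kg
liquid 197→54.4 °C: -343.67 kJ/kg
Δh = -87.36 + -800 + -343.67 = -1231 kJ/kg
Q = ṁ·Δh = 1614 kg/h × -1231 kJ/kg = -1.9869e+06 kJ/h
|Q| = 551.91 kW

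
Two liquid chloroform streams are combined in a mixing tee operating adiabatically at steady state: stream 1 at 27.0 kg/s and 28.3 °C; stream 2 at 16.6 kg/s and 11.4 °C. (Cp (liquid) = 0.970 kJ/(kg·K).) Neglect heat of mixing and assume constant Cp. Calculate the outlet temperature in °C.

T_out = 21.9 °C

No heat crosses the boundary, so H_out = H_in.
Σ ṁᵢCp,ᵢTᵢ = 27.0×0.970×28.3 + 16.6×0.970×11.4 = 924.74
Σ ṁᵢCp,ᵢ = 27.0×0.970 + 16.6×0.970 = 42.292
T_out = 924.74 / 42.292 = 21.866 °C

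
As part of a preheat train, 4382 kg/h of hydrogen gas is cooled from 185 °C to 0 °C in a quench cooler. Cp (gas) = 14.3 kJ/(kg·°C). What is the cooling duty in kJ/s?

Q_c = 3220 kJ/s

Q = ṁ·Cp·ΔT = 4382 × 14.3 × (0 − 185) = -1.1593e+07 kJ/h
Converting: 1.1593e+07 / 3600 s = 3220.2 kW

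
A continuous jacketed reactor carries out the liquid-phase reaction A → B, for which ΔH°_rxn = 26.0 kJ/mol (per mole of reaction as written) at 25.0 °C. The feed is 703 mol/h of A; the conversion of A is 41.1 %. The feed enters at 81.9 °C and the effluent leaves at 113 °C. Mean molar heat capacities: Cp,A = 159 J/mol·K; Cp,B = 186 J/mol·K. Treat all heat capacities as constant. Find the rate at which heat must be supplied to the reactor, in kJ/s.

Q_in = 3.24 kJ/s

Extent of reaction ξ = 0.411 × 703 = 288.93 mol/h
Reaction term: ξ·ΔH°_rxn = 288.93 × 26.0 = 7512.3 kJ/h
Sensible, feed 81.9→25 °C: -6360.1 kJ/h
Outlet flows (mol/h): A 414.07, B 288.93
Sensible, products 25→113 °C: 10523 kJ/h
Q = ΔH = 11675 kJ/h = 3.2431 kW
Heat supplied = 3.2431 kJ/s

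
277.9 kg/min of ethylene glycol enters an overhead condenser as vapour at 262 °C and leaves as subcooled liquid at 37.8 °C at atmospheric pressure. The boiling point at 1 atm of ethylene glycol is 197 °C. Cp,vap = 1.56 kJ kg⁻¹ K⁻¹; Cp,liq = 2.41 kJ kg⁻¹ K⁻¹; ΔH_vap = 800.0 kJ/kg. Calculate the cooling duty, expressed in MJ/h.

Q_c = 21400 MJ/h

vapour 262→197 °C: -101.4 kJ/kg
condensation at 197 °C: -800 kJ/kg
liquid 197→37.8 °C: -383.67 kJ/kg
Δh = -101.4 + -800 + -383.67 = -1285.1 kJ/kg
Q = ṁ·Δh = 277.9 kg/min × -1285.1 kJ/kg = -357120 kJ/min
|Q| = 5952 kW = 21427 MJ/h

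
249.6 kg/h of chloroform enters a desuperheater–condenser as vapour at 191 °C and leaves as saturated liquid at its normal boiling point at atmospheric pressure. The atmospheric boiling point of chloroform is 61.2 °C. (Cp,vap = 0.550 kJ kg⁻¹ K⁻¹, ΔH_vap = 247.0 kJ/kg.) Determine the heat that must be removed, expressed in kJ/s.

Q_c = 22.1 kJ/s

vapour 191→61.2 °C: -71.39 kJ/kg
condensation at 61.2 °C: -247 kJ/kg
Δh = -71.39 + -247 = -318.39 kJ/kg
Q = ṁ·Δh = 249.6 kg/h × -318.39 kJ/kg = -79470 kJ/h
|Q| = 22.075 kW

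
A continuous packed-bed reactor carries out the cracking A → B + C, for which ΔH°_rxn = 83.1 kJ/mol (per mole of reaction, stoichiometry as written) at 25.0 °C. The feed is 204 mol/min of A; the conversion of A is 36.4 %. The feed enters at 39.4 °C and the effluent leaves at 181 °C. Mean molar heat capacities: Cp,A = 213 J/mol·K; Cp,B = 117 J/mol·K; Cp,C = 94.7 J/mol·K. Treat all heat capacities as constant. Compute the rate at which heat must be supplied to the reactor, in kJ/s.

Extent of reaction ξ = 0.364 × 204 = 74.256 mol/min
Reaction term: ξ·ΔH°_rxn = 74.256 × 83.1 = 6170.7 kJ/min
Sensible, feed 39.4→25 °C: -625.71 kJ/min
Outlet flows (mol/min): A 129.74, B 74.256, C 74.256
Sensible, products 25→181 °C: 6763.5 kJ/min
Q = ΔH = 12308 kJ/min = 205.14 kW
Heat supplied = 205.14 kJ/s

Q_in = 205 kJ/s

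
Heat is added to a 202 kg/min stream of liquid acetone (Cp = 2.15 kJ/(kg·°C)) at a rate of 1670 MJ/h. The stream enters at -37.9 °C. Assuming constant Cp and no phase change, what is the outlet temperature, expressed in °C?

T_out = 26.2 °C

Q = 1670 MJ/h = 27833 kJ/min
ΔT = Q/(ṁ·Cp) = 27833/(202×2.15) = 64.088 K
T_out = -37.9 + 64.088 = 26.188 °C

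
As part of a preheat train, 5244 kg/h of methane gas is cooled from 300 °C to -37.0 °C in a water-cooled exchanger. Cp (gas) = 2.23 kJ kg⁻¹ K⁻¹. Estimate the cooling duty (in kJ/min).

Q = ṁ·Cp·ΔT = 5244 × 2.23 × (-37.0 − 300) = -3.9409e+06 kJ/h
Converting: 3.9409e+06 / 3600 s = 1094.7 kW
Cooling duty = 65682 kJ/min

Q_c = 65700 kJ/min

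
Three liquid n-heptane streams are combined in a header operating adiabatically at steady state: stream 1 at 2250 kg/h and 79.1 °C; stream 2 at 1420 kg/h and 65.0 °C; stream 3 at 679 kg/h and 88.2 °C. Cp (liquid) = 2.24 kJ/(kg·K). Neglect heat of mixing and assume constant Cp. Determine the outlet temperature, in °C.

Adiabatic, steady state ⇒ Σ ṁᵢCp,ᵢ(T_out − Tᵢ) = 0
T_out = Σ ṁᵢCp,ᵢTᵢ / Σ ṁᵢCp,ᵢ
      = 739560 / 9741.8 = 75.917 °C

T_out = 75.9 °C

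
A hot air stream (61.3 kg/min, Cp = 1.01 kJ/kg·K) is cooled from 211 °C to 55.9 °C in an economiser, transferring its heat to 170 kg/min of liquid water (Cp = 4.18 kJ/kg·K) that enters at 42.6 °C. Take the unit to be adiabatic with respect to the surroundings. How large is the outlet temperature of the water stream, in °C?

Heat released by hot stream: Q = 61.3 × 1.01 × (211 − 55.9) = 9602.7 kJ/min
Energy balance on cold side (adiabatic exchanger): Q = ṁ_c·Cp_c·(T_c,out − T_c,in)
T_c,out = 42.6 + 9602.7/(170 × 4.18) = 56.114 °C

T_c,out = 56.1 °C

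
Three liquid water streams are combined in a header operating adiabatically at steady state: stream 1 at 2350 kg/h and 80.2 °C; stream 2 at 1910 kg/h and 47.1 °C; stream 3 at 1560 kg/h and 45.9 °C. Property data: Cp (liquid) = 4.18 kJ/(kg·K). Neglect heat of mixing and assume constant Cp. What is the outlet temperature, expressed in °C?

T_out = 60.1 °C

No heat crosses the boundary, so H_out = H_in.
Σ ṁᵢCp,ᵢTᵢ = 2350×4.18×80.2 + 1910×4.18×47.1 + 1560×4.18×45.9 = 1.4631e+06
Σ ṁᵢCp,ᵢ = 2350×4.18 + 1910×4.18 + 1560×4.18 = 24328
T_out = 1.4631e+06 / 24328 = 60.143 °C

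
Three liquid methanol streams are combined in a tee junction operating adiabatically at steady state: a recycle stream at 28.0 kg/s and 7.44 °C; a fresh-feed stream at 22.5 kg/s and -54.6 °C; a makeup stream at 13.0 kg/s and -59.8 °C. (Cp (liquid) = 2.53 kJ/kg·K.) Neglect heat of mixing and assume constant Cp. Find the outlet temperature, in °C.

T_out = -28.3 °C

Energy balance with Q = 0: Σ ṁᵢCp,ᵢ(T_out − Tᵢ) = 0
T_out = Σ ṁᵢCp,ᵢTᵢ / Σ ṁᵢCp,ᵢ
      = -4547.9 / 160.65 = -28.308 °C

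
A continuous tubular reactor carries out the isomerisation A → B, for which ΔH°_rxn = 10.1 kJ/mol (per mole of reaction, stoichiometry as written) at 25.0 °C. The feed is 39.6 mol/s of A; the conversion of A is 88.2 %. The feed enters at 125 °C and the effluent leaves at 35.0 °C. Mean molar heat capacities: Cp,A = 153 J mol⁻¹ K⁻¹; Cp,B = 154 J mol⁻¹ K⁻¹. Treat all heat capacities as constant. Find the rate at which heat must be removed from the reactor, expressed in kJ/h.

Q_out = 692000 kJ/h

Extent of reaction ξ = 0.882 × 39.6 = 34.927 mol/s
Reaction term: ξ·ΔH°_rxn = 34.927 × 10.1 = 352.76 kJ/s
Sensible, feed 125→25 °C: -605.88 kJ/s
Outlet flows (mol/s): A 4.6728, B 34.927
Sensible, products 25→35.0 °C: 60.937 kJ/s
Q = ΔH = -192.18 kJ/s = -192.18 kW
Heat removed = 691840 kJ/h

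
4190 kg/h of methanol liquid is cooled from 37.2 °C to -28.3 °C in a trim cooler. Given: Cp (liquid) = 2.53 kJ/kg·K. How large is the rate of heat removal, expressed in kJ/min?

Q = ṁ·Cp·ΔT = 4190 × 2.53 × (-28.3 − 37.2) = -694350 kJ/h
Converting: 694350 / 3600 s = 192.87 kW
Cooling duty = 11572 kJ/min

Q_c = 11600 kJ/min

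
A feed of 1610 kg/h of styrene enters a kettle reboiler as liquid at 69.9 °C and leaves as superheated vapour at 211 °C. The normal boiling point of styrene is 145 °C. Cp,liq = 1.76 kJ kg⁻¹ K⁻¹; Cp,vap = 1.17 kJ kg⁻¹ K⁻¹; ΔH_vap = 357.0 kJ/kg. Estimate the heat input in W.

liquid 69.9→145 °C: 132.18 kJ/kg
vaporisation at 145 °C: 357 kJ/kg
vapour 145→211 °C: 77.22 kJ/kg
Δh = 132.18 + 357 + 77.22 = 566.4 kJ/kg
Q = ṁ·Δh = 1610 kg/h × 566.4 kJ/kg = 911900 kJ/h
|Q| = 253.3 kW = 253300 W

Q = 253000 W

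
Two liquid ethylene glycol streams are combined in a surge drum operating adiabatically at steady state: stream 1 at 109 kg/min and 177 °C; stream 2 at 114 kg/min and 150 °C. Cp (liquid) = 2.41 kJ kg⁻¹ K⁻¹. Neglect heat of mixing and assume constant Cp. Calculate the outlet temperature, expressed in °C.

T_out = 163 °C

No heat crosses the boundary, so H_out = H_in.
T_out = Σ ṁᵢCp,ᵢTᵢ / Σ ṁᵢCp,ᵢ
      = 87707 / 537.43 = 163.2 °C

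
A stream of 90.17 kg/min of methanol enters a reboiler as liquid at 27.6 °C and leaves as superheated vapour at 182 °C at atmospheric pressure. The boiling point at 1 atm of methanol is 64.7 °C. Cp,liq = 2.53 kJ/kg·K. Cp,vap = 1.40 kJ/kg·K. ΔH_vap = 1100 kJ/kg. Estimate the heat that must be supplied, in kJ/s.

liquid 27.6→64.7 °C: 93.863 kJ/kg
vaporisation at 64.7 °C: 1100 kJ/kg
vapour 64.7→182 °C: 164.22 kJ/kg
Δh = 93.863 + 1100 + 164.22 = 1358.1 kJ/kg
Q = ṁ·Δh = 90.17 kg/min × 1358.1 kJ/kg = 122460 kJ/min
|Q| = 2041 kW

Q = 2040 kJ/s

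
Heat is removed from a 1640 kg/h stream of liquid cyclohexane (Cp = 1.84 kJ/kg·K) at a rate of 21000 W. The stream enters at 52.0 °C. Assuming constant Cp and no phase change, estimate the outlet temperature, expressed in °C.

Q = 21000 W = 75600 kJ/h
ΔT = Q/(ṁ·Cp) = 75600/(1640×1.84) = 25.053 K
T_out = 52.0 − 25.053 = 26.947 °C

T_out = 26.9 °C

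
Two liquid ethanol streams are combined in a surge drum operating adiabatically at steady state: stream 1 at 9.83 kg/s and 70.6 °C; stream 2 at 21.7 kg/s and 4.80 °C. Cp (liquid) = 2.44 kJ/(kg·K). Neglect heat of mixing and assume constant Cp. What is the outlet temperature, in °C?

T_out = 25.3 °C

Energy balance with Q = 0: Σ ṁᵢCp,ᵢ(T_out − Tᵢ) = 0
Σ ṁᵢCp,ᵢTᵢ = 9.83×2.44×70.6 + 21.7×2.44×4.80 = 1947.5
Σ ṁᵢCp,ᵢ = 9.83×2.44 + 21.7×2.44 = 76.933
T_out = 1947.5 / 76.933 = 25.314 °C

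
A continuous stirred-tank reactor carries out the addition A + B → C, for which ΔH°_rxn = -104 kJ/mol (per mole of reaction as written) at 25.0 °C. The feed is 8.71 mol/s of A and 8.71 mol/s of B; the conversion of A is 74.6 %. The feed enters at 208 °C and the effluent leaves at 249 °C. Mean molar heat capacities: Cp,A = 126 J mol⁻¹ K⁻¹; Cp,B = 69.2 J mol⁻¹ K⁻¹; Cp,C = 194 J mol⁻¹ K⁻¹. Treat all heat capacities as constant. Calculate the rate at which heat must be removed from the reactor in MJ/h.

Extent of reaction ξ = 0.746 × 8.71 = 6.4977 mol/s
Reaction term: ξ·ΔH°_rxn = 6.4977 × -104 = -675.76 kJ/s
Sensible, feed 208→25 °C: -311.14 kJ/s
Outlet flows (mol/s): A 2.2123, B 2.2123, C 6.4977
Sensible, products 25→249 °C: 379.1 kJ/s
Q = ΔH = -607.8 kJ/s = -607.8 kW
Heat removed = 2188.1 MJ/h

Q_out = 2190 MJ/h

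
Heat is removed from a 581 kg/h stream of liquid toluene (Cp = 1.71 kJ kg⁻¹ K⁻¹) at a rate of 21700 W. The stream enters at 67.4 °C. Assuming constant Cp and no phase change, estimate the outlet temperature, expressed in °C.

Q = 21700 W = 78120 kJ/h
ΔT = Q/(ṁ·Cp) = 78120/(581×1.71) = 78.63 K
T_out = 67.4 − 78.63 = -11.23 °C

T_out = -11.2 °C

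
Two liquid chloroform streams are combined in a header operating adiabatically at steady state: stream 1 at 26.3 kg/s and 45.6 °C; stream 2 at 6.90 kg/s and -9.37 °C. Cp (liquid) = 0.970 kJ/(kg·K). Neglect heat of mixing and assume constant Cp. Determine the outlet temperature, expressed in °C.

T_out = 34.2 °C

No heat crosses the boundary, so H_out = H_in.
Σ ṁᵢCp,ᵢTᵢ = 26.3×0.970×45.6 + 6.90×0.970×-9.37 = 1100.6
Σ ṁᵢCp,ᵢ = 26.3×0.970 + 6.90×0.970 = 32.204
T_out = 1100.6 / 32.204 = 34.176 °C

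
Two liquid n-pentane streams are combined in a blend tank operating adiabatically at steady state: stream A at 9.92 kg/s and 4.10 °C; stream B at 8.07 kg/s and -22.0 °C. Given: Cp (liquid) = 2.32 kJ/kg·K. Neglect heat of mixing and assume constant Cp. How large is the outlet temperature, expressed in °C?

Adiabatic, steady state ⇒ Σ ṁᵢCp,ᵢ(T_out − Tᵢ) = 0
Σ ṁᵢCp,ᵢTᵢ = 9.92×2.32×4.10 + 8.07×2.32×-22.0 = -317.53
Σ ṁᵢCp,ᵢ = 9.92×2.32 + 8.07×2.32 = 41.737
T_out = -317.53 / 41.737 = -7.608 °C

T_out = -7.61 °C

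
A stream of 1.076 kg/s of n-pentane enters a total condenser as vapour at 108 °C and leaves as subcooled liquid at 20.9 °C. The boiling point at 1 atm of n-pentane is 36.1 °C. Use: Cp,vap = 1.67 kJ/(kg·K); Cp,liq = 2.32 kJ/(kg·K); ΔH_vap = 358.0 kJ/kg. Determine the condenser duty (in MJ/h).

Q_c = 1990 MJ/h

vapour 108→36.1 °C: -120.07 kJ/kg
condensation at 36.1 °C: -358 kJ/kg
liquid 36.1→20.9 °C: -35.264 kJ/kg
Δh = -120.07 + -358 + -35.264 = -513.34 kJ/kg
Q = ṁ·Δh = 1.076 kg/s × -513.34 kJ/kg = -552.35 kJ/s
|Q| = 552.35 kW = 1988.5 MJ/h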